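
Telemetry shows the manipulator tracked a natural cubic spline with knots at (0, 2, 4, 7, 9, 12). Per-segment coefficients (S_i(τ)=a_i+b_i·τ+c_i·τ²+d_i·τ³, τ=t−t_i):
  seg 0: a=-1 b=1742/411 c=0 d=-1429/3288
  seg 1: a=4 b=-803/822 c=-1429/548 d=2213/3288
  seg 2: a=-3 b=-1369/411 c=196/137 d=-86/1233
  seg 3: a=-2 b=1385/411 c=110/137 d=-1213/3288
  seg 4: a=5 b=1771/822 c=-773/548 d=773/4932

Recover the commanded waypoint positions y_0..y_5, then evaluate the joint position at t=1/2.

y_0 = S_0(0) = a_0 = -1
y_1 = S_1(0) = a_1 = 4
y_2 = S_2(0) = a_2 = -3
y_3 = S_3(0) = a_3 = -2
y_4 = S_4(0) = a_4 = 5
y_5 = S_4(3) = 3
t_q=1/2 is in segment 0 (τ=1/2); S_0(τ)=9337/8768

y_0=-1 y_1=4 y_2=-3 y_3=-2 y_4=5 y_5=3
S(1/2) = 9337/8768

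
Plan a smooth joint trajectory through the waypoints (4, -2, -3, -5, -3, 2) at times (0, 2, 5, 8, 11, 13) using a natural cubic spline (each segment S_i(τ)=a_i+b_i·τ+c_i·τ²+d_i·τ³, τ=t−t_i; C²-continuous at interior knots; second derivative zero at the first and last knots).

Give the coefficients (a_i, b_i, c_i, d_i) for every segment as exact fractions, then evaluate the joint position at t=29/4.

  seg 0: a=4 b=-13750/3807 c=0 d=2329/15228
  seg 1: a=-2 b=-6763/3807 c=2329/2538 d=-9973/68526
  seg 2: a=-3 b=-1523/7614 c=-1493/3807 d=115/1458
  seg 3: a=-5 b=-1612/3807 c=2419/7614 d=1043/68526
  seg 4: a=-3 b=14419/7614 c=577/1269 d=-577/7614
S(29/4) = -245651/54144

Δ: Δ0=-3, Δ1=-1/3, Δ2=-2/3, Δ3=2/3, Δ4=5/2
row 1: diag=10, rhs=16; c'=3/10, d'=8/5
row 2: denom=12−3·3/10=111/10; d'=(-2−3·8/5)/(111/10)=-68/111
row 3: denom=12−3·10/37=414/37; d'=(8−3·-68/111)/(414/37)=182/207
row 4: denom=10−3·37/138=423/46; d'=(11−3·182/207)/(423/46)=1154/1269
back: M4=1154/1269
back: M3=182/207−37/138·1154/1269=2419/3807
back: M2=-68/111−10/37·2419/3807=-2986/3807
back: M1=8/5−3/10·-2986/3807=2329/1269
M: M0=0, M1=2329/1269, M2=-2986/3807, M3=2419/3807, M4=1154/1269, M5=0
seg 0: a=4, c=M0/2=0, d=(M1−M0)/(6·2)=2329/15228, b=Δ0−h0·(2M0+M1)/6=-13750/3807
seg 1: a=-2, c=M1/2=2329/2538, d=(M2−M1)/(6·3)=-9973/68526, b=Δ1−h1·(2M1+M2)/6=-6763/3807
seg 2: a=-3, c=M2/2=-1493/3807, d=(M3−M2)/(6·3)=115/1458, b=Δ2−h2·(2M2+M3)/6=-1523/7614
seg 3: a=-5, c=M3/2=2419/7614, d=(M4−M3)/(6·3)=1043/68526, b=Δ3−h3·(2M3+M4)/6=-1612/3807
seg 4: a=-3, c=M4/2=577/1269, d=(M5−M4)/(6·2)=-577/7614, b=Δ4−h4·(2M4+M5)/6=14419/7614
t_q=29/4 → seg 2, τ=9/4; S=-3+-1523/7614·τ+-1493/3807·τ²+115/1458·τ³=-245651/54144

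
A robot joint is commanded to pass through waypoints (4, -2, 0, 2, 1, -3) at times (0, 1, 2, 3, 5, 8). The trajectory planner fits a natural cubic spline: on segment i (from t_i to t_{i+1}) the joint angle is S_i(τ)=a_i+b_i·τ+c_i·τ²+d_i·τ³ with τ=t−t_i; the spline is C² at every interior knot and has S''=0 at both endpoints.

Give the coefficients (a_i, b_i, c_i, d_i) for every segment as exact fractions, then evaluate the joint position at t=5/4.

  seg 0: a=4 b=-9733/1200 c=0 d=2533/1200
  seg 1: a=-2 b=-1067/600 c=2533/400 d=-613/240
  seg 2: a=0 b=3869/1200 c=-133/100 d=127/1200
  seg 3: a=2 b=529/600 c=-81/80 d=193/1200
  seg 4: a=1 b=-743/600 c=-19/400 d=19/3600
S(5/4) = -53471/25600

Δ: Δ0=-6, Δ1=2, Δ2=2, Δ3=-1/2, Δ4=-4/3
row 1: diag=4, rhs=48; c'=1/4, d'=12
row 2: denom=4−1·1/4=15/4; d'=(0−1·12)/(15/4)=-16/5
row 3: denom=6−1·4/15=86/15; d'=(-15−1·-16/5)/(86/15)=-177/86
row 4: denom=10−2·15/43=400/43; d'=(-5−2·-177/86)/(400/43)=-19/200
back: M4=-19/200
back: M3=-177/86−15/43·-19/200=-81/40
back: M2=-16/5−4/15·-81/40=-133/50
back: M1=12−1/4·-133/50=2533/200
M: M0=0, M1=2533/200, M2=-133/50, M3=-81/40, M4=-19/200, M5=0
seg 0: a=4, c=M0/2=0, d=(M1−M0)/(6·1)=2533/1200, b=Δ0−h0·(2M0+M1)/6=-9733/1200
seg 1: a=-2, c=M1/2=2533/400, d=(M2−M1)/(6·1)=-613/240, b=Δ1−h1·(2M1+M2)/6=-1067/600
seg 2: a=0, c=M2/2=-133/100, d=(M3−M2)/(6·1)=127/1200, b=Δ2−h2·(2M2+M3)/6=3869/1200
seg 3: a=2, c=M3/2=-81/80, d=(M4−M3)/(6·2)=193/1200, b=Δ3−h3·(2M3+M4)/6=529/600
seg 4: a=1, c=M4/2=-19/400, d=(M5−M4)/(6·3)=19/3600, b=Δ4−h4·(2M4+M5)/6=-743/600
t_q=5/4 → seg 1, τ=1/4; S=-2+-1067/600·τ+2533/400·τ²+-613/240·τ³=-53471/25600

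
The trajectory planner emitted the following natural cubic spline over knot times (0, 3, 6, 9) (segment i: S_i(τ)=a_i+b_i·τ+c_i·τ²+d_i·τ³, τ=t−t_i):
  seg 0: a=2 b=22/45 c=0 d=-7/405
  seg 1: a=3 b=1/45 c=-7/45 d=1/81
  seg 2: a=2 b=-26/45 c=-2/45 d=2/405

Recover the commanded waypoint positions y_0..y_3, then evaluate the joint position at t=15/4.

y_0=2 y_1=3 y_2=2 y_3=0
S(15/4) = 939/320

y_0 = S_0(0) = a_0 = 2
y_1 = S_1(0) = a_1 = 3
y_2 = S_2(0) = a_2 = 2
y_3 = S_2(3) = 0
t_q=15/4 is in segment 1 (τ=3/4); S_1(τ)=939/320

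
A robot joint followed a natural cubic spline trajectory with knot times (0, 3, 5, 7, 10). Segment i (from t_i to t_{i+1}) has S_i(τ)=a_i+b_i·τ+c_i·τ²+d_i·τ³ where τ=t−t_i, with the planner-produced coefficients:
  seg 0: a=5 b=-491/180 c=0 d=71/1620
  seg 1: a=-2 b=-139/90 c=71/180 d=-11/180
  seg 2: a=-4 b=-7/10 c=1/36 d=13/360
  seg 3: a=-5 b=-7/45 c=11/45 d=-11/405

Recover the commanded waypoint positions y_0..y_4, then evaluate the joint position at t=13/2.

y_0 = S_0(0) = a_0 = 5
y_1 = S_1(0) = a_1 = -2
y_2 = S_2(0) = a_2 = -4
y_3 = S_3(0) = a_3 = -5
y_4 = S_3(3) = -4
t_q=13/2 is in segment 2 (τ=3/2); S_2(τ)=-1557/320

y_0=5 y_1=-2 y_2=-4 y_3=-5 y_4=-4
S(13/2) = -1557/320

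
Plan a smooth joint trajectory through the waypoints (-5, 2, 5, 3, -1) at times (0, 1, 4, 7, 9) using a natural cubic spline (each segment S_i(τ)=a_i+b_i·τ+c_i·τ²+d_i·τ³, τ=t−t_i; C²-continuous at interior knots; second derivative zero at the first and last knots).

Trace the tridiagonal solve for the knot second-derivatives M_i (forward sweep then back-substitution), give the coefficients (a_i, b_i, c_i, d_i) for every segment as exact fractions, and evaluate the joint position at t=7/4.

  seg 0: a=-5 b=3107/399 c=0 d=-314/399
  seg 1: a=2 b=2165/399 c=-314/133 d=1060/3591
  seg 2: a=5 b=-307/399 c=118/399 d=-313/3591
  seg 3: a=3 b=-538/399 c=-65/133 d=65/798
S(7/4) = 545/112

Δ: Δ0=7, Δ1=1, Δ2=-2/3, Δ3=-2
row 1: diag=8, rhs=-36; c'=3/8, d'=-9/2
row 2: denom=12−3·3/8=87/8; d'=(-10−3·-9/2)/(87/8)=28/87
row 3: denom=10−3·8/29=266/29; d'=(-8−3·28/87)/(266/29)=-130/133
back: M3=-130/133
back: M2=28/87−8/29·-130/133=236/399
back: M1=-9/2−3/8·236/399=-628/133
M: M0=0, M1=-628/133, M2=236/399, M3=-130/133, M4=0
seg 0: a=-5, c=M0/2=0, d=(M1−M0)/(6·1)=-314/399, b=Δ0−h0·(2M0+M1)/6=3107/399
seg 1: a=2, c=M1/2=-314/133, d=(M2−M1)/(6·3)=1060/3591, b=Δ1−h1·(2M1+M2)/6=2165/399
seg 2: a=5, c=M2/2=118/399, d=(M3−M2)/(6·3)=-313/3591, b=Δ2−h2·(2M2+M3)/6=-307/399
seg 3: a=3, c=M3/2=-65/133, d=(M4−M3)/(6·2)=65/798, b=Δ3−h3·(2M3+M4)/6=-538/399
t_q=7/4 → seg 1, τ=3/4; S=2+2165/399·τ+-314/133·τ²+1060/3591·τ³=545/112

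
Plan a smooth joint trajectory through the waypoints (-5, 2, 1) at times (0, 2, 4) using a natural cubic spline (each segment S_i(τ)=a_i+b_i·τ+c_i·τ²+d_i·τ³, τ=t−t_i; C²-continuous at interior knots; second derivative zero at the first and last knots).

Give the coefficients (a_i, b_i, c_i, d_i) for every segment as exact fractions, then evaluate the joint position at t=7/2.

Δ: Δ0=7/2, Δ1=-1/2
row 1: diag=8, rhs=-24; c'=1/4, d'=-3
back: M1=-3
M: M0=0, M1=-3, M2=0
seg 0: a=-5, c=M0/2=0, d=(M1−M0)/(6·2)=-1/4, b=Δ0−h0·(2M0+M1)/6=9/2
seg 1: a=2, c=M1/2=-3/2, d=(M2−M1)/(6·2)=1/4, b=Δ1−h1·(2M1+M2)/6=3/2
t_q=7/2 → seg 1, τ=3/2; S=2+3/2·τ+-3/2·τ²+1/4·τ³=55/32

  seg 0: a=-5 b=9/2 c=0 d=-1/4
  seg 1: a=2 b=3/2 c=-3/2 d=1/4
S(7/2) = 55/32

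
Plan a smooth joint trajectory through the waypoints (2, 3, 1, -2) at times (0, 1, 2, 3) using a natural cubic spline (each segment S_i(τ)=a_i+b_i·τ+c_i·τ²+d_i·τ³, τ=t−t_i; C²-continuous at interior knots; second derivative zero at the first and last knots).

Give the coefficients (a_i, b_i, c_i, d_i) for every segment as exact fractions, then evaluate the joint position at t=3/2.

  seg 0: a=2 b=26/15 c=0 d=-11/15
  seg 1: a=3 b=-7/15 c=-11/5 d=2/3
  seg 2: a=1 b=-43/15 c=-1/5 d=1/15
S(3/2) = 23/10

Δ: Δ0=1, Δ1=-2, Δ2=-3
row 1: diag=4, rhs=-18; c'=1/4, d'=-9/2
row 2: denom=4−1·1/4=15/4; d'=(-6−1·-9/2)/(15/4)=-2/5
back: M2=-2/5
back: M1=-9/2−1/4·-2/5=-22/5
M: M0=0, M1=-22/5, M2=-2/5, M3=0
seg 0: a=2, c=M0/2=0, d=(M1−M0)/(6·1)=-11/15, b=Δ0−h0·(2M0+M1)/6=26/15
seg 1: a=3, c=M1/2=-11/5, d=(M2−M1)/(6·1)=2/3, b=Δ1−h1·(2M1+M2)/6=-7/15
seg 2: a=1, c=M2/2=-1/5, d=(M3−M2)/(6·1)=1/15, b=Δ2−h2·(2M2+M3)/6=-43/15
t_q=3/2 → seg 1, τ=1/2; S=3+-7/15·τ+-11/5·τ²+2/3·τ³=23/10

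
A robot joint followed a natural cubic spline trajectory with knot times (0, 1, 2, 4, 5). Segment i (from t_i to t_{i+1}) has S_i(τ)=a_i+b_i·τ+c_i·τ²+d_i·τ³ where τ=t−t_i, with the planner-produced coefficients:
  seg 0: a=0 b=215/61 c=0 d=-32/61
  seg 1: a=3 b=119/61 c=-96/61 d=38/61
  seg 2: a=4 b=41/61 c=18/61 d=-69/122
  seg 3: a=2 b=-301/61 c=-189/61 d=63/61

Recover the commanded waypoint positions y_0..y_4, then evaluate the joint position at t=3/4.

y_0 = S_0(0) = a_0 = 0
y_1 = S_1(0) = a_1 = 3
y_2 = S_2(0) = a_2 = 4
y_3 = S_3(0) = a_3 = 2
y_4 = S_3(1) = -5
t_q=3/4 is in segment 0 (τ=3/4); S_0(τ)=591/244

y_0=0 y_1=3 y_2=4 y_3=2 y_4=-5
S(3/4) = 591/244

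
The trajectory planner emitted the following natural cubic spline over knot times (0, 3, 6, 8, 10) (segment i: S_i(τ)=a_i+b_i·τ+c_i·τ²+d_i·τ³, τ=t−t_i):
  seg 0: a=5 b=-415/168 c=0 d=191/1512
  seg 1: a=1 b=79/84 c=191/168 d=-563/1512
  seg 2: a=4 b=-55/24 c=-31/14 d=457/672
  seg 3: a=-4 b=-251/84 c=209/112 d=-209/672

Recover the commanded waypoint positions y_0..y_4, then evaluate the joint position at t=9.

y_0 = S_0(0) = a_0 = 5
y_1 = S_1(0) = a_1 = 1
y_2 = S_2(0) = a_2 = 4
y_3 = S_3(0) = a_3 = -4
y_4 = S_3(2) = -5
t_q=9 is in segment 3 (τ=1); S_3(τ)=-1217/224

y_0=5 y_1=1 y_2=4 y_3=-4 y_4=-5
S(9) = -1217/224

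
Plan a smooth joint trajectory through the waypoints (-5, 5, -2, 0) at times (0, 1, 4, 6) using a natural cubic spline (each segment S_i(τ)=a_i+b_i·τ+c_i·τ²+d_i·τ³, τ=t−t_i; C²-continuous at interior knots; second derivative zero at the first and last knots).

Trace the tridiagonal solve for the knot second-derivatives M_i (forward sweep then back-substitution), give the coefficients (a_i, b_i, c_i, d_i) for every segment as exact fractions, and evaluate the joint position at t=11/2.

Δ: Δ0=10, Δ1=-7/3, Δ2=1
row 1: diag=8, rhs=-74; c'=3/8, d'=-37/4
row 2: denom=10−3·3/8=71/8; d'=(20−3·-37/4)/(71/8)=382/71
back: M2=382/71
back: M1=-37/4−3/8·382/71=-800/71
M: M0=0, M1=-800/71, M2=382/71, M3=0
seg 0: a=-5, c=M0/2=0, d=(M1−M0)/(6·1)=-400/213, b=Δ0−h0·(2M0+M1)/6=2530/213
seg 1: a=5, c=M1/2=-400/71, d=(M2−M1)/(6·3)=197/213, b=Δ1−h1·(2M1+M2)/6=1330/213
seg 2: a=-2, c=M2/2=191/71, d=(M3−M2)/(6·2)=-191/426, b=Δ2−h2·(2M2+M3)/6=-551/213
t_q=11/2 → seg 2, τ=3/2; S=-2+-551/213·τ+191/71·τ²+-191/426·τ³=-1523/1136

  seg 0: a=-5 b=2530/213 c=0 d=-400/213
  seg 1: a=5 b=1330/213 c=-400/71 d=197/213
  seg 2: a=-2 b=-551/213 c=191/71 d=-191/426
S(11/2) = -1523/1136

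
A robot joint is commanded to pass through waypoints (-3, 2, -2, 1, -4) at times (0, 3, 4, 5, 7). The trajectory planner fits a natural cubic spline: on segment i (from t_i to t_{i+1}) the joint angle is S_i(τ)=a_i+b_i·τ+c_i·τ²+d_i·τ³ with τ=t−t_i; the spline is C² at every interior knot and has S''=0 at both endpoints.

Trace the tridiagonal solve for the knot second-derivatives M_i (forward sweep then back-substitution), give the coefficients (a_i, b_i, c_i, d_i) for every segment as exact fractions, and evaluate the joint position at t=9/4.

Δ: Δ0=5/3, Δ1=-4, Δ2=3, Δ3=-5/2
row 1: diag=8, rhs=-34; c'=1/8, d'=-17/4
row 2: denom=4−1·1/8=31/8; d'=(42−1·-17/4)/(31/8)=370/31
row 3: denom=6−1·8/31=178/31; d'=(-33−1·370/31)/(178/31)=-1393/178
back: M3=-1393/178
back: M2=370/31−8/31·-1393/178=1242/89
back: M1=-17/4−1/8·1242/89=-1067/178
M: M0=0, M1=-1067/178, M2=1242/89, M3=-1393/178, M4=0
seg 0: a=-3, c=M0/2=0, d=(M1−M0)/(6·3)=-1067/3204, b=Δ0−h0·(2M0+M1)/6=4981/1068
seg 1: a=2, c=M1/2=-1067/356, d=(M2−M1)/(6·1)=3551/1068, b=Δ1−h1·(2M1+M2)/6=-2311/534
seg 2: a=-2, c=M2/2=621/89, d=(M3−M2)/(6·1)=-3877/1068, b=Δ2−h2·(2M2+M3)/6=-371/1068
seg 3: a=1, c=M3/2=-1393/356, d=(M4−M3)/(6·2)=1393/2136, b=Δ3−h3·(2M3+M4)/6=1451/534
t_q=9/4 → seg 0, τ=9/4; S=-3+4981/1068·τ+0·τ²+-1067/3204·τ³=84309/22784

  seg 0: a=-3 b=4981/1068 c=0 d=-1067/3204
  seg 1: a=2 b=-2311/534 c=-1067/356 d=3551/1068
  seg 2: a=-2 b=-371/1068 c=621/89 d=-3877/1068
  seg 3: a=1 b=1451/534 c=-1393/356 d=1393/2136
S(9/4) = 84309/22784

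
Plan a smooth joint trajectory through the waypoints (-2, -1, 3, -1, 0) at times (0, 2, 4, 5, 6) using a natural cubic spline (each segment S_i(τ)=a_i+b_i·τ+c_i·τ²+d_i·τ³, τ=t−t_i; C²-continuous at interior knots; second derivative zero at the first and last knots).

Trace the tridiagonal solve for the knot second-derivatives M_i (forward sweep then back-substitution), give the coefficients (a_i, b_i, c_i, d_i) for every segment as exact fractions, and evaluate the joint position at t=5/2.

Δ: Δ0=1/2, Δ1=2, Δ2=-4, Δ3=1
row 1: diag=8, rhs=9; c'=1/4, d'=9/8
row 2: denom=6−2·1/4=11/2; d'=(-36−2·9/8)/(11/2)=-153/22
row 3: denom=4−1·2/11=42/11; d'=(30−1·-153/22)/(42/11)=271/28
back: M3=271/28
back: M2=-153/22−2/11·271/28=-61/7
back: M1=9/8−1/4·-61/7=185/56
M: M0=0, M1=185/56, M2=-61/7, M3=271/28, M4=0
seg 0: a=-2, c=M0/2=0, d=(M1−M0)/(6·2)=185/672, b=Δ0−h0·(2M0+M1)/6=-101/168
seg 1: a=-1, c=M1/2=185/112, d=(M2−M1)/(6·2)=-673/672, b=Δ1−h1·(2M1+M2)/6=227/84
seg 2: a=3, c=M2/2=-61/14, d=(M3−M2)/(6·1)=515/168, b=Δ2−h2·(2M2+M3)/6=-65/24
seg 3: a=-1, c=M3/2=271/56, d=(M4−M3)/(6·1)=-271/168, b=Δ3−h3·(2M3+M4)/6=-187/84
t_q=5/2 → seg 1, τ=1/2; S=-1+227/84·τ+185/112·τ²+-673/672·τ³=1145/1792

  seg 0: a=-2 b=-101/168 c=0 d=185/672
  seg 1: a=-1 b=227/84 c=185/112 d=-673/672
  seg 2: a=3 b=-65/24 c=-61/14 d=515/168
  seg 3: a=-1 b=-187/84 c=271/56 d=-271/168
S(5/2) = 1145/1792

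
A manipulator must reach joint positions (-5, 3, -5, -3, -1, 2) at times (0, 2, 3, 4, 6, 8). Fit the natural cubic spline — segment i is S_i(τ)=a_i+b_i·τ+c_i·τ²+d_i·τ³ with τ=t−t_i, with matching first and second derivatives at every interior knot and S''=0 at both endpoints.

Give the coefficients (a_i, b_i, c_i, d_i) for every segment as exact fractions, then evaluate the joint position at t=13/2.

Δ: Δ0=4, Δ1=-8, Δ2=2, Δ3=1, Δ4=3/2
row 1: diag=6, rhs=-72; c'=1/6, d'=-12
row 2: denom=4−1·1/6=23/6; d'=(60−1·-12)/(23/6)=432/23
row 3: denom=6−1·6/23=132/23; d'=(-6−1·432/23)/(132/23)=-95/22
row 4: denom=8−2·23/66=241/33; d'=(3−2·-95/22)/(241/33)=384/241
back: M4=384/241
back: M3=-95/22−23/66·384/241=-2349/482
back: M2=432/23−6/23·-2349/482=4833/241
back: M1=-12−1/6·4833/241=-7395/482
M: M0=0, M1=-7395/482, M2=4833/241, M3=-2349/482, M4=384/241, M5=0
seg 0: a=-5, c=M0/2=0, d=(M1−M0)/(6·2)=-2465/1928, b=Δ0−h0·(2M0+M1)/6=4393/482
seg 1: a=3, c=M1/2=-7395/964, d=(M2−M1)/(6·1)=5687/964, b=Δ1−h1·(2M1+M2)/6=-1501/241
seg 2: a=-5, c=M2/2=4833/482, d=(M3−M2)/(6·1)=-4005/964, b=Δ2−h2·(2M2+M3)/6=-3733/964
seg 3: a=-3, c=M3/2=-2349/964, d=(M4−M3)/(6·2)=1039/1928, b=Δ3−h3·(2M3+M4)/6=896/241
seg 4: a=-1, c=M4/2=192/241, d=(M5−M4)/(6·2)=-32/241, b=Δ4−h4·(2M4+M5)/6=211/482
t_q=13/2 → seg 4, τ=1/2; S=-1+211/482·τ+192/241·τ²+-32/241·τ³=-577/964

  seg 0: a=-5 b=4393/482 c=0 d=-2465/1928
  seg 1: a=3 b=-1501/241 c=-7395/964 d=5687/964
  seg 2: a=-5 b=-3733/964 c=4833/482 d=-4005/964
  seg 3: a=-3 b=896/241 c=-2349/964 d=1039/1928
  seg 4: a=-1 b=211/482 c=192/241 d=-32/241
S(13/2) = -577/964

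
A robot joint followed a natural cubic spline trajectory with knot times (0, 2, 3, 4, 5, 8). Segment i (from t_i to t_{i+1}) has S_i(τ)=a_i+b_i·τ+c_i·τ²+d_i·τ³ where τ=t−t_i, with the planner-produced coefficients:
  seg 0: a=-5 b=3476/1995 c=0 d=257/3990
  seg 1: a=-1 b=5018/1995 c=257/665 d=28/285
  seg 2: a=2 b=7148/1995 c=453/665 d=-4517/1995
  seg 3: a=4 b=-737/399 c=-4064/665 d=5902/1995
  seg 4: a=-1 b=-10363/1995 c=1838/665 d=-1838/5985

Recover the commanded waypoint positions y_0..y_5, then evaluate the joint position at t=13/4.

y_0=-5 y_1=-1 y_2=2 y_3=4 y_4=-1 y_5=0
S(13/4) = 123549/42560

y_0 = S_0(0) = a_0 = -5
y_1 = S_1(0) = a_1 = -1
y_2 = S_2(0) = a_2 = 2
y_3 = S_3(0) = a_3 = 4
y_4 = S_4(0) = a_4 = -1
y_5 = S_4(3) = 0
t_q=13/4 is in segment 2 (τ=1/4); S_2(τ)=123549/42560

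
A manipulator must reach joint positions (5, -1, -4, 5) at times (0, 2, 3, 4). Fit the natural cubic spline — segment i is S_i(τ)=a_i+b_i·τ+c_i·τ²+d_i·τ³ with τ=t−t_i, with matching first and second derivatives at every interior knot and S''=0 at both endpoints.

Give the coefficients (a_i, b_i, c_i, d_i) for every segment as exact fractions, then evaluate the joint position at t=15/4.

Δ: Δ0=-3, Δ1=-3, Δ2=9
row 1: diag=6, rhs=0; c'=1/6, d'=0
row 2: denom=4−1·1/6=23/6; d'=(72−1·0)/(23/6)=432/23
back: M2=432/23
back: M1=0−1/6·432/23=-72/23
M: M0=0, M1=-72/23, M2=432/23, M3=0
seg 0: a=5, c=M0/2=0, d=(M1−M0)/(6·2)=-6/23, b=Δ0−h0·(2M0+M1)/6=-45/23
seg 1: a=-1, c=M1/2=-36/23, d=(M2−M1)/(6·1)=84/23, b=Δ1−h1·(2M1+M2)/6=-117/23
seg 2: a=-4, c=M2/2=216/23, d=(M3−M2)/(6·1)=-72/23, b=Δ2−h2·(2M2+M3)/6=63/23
t_q=15/4 → seg 2, τ=3/4; S=-4+63/23·τ+216/23·τ²+-72/23·τ³=371/184

  seg 0: a=5 b=-45/23 c=0 d=-6/23
  seg 1: a=-1 b=-117/23 c=-36/23 d=84/23
  seg 2: a=-4 b=63/23 c=216/23 d=-72/23
S(15/4) = 371/184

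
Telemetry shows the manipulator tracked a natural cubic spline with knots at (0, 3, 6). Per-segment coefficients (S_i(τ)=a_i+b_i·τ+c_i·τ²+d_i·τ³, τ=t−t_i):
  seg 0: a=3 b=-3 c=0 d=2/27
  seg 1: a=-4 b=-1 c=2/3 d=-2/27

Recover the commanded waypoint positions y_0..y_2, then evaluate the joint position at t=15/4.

y_0 = S_0(0) = a_0 = 3
y_1 = S_1(0) = a_1 = -4
y_2 = S_1(3) = -3
t_q=15/4 is in segment 1 (τ=3/4); S_1(τ)=-141/32

y_0=3 y_1=-4 y_2=-3
S(15/4) = -141/32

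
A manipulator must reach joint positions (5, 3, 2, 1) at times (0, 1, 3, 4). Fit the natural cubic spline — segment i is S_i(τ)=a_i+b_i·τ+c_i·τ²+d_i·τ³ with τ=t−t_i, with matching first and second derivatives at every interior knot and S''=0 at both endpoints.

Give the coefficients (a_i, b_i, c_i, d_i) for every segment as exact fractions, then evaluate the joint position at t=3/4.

  seg 0: a=5 b=-37/16 c=0 d=5/16
  seg 1: a=3 b=-11/8 c=15/16 d=-1/4
  seg 2: a=2 b=-5/8 c=-9/16 d=3/16
S(3/4) = 3479/1024

Δ: Δ0=-2, Δ1=-1/2, Δ2=-1
row 1: diag=6, rhs=9; c'=1/3, d'=3/2
row 2: denom=6−2·1/3=16/3; d'=(-3−2·3/2)/(16/3)=-9/8
back: M2=-9/8
back: M1=3/2−1/3·-9/8=15/8
M: M0=0, M1=15/8, M2=-9/8, M3=0
seg 0: a=5, c=M0/2=0, d=(M1−M0)/(6·1)=5/16, b=Δ0−h0·(2M0+M1)/6=-37/16
seg 1: a=3, c=M1/2=15/16, d=(M2−M1)/(6·2)=-1/4, b=Δ1−h1·(2M1+M2)/6=-11/8
seg 2: a=2, c=M2/2=-9/16, d=(M3−M2)/(6·1)=3/16, b=Δ2−h2·(2M2+M3)/6=-5/8
t_q=3/4 → seg 0, τ=3/4; S=5+-37/16·τ+0·τ²+5/16·τ³=3479/1024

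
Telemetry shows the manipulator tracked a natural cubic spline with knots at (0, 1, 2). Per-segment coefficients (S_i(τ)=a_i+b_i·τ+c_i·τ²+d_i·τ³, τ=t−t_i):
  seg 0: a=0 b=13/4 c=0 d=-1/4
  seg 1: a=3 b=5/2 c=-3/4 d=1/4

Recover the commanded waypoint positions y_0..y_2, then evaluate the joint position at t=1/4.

y_0=0 y_1=3 y_2=5
S(1/4) = 207/256

y_0 = S_0(0) = a_0 = 0
y_1 = S_1(0) = a_1 = 3
y_2 = S_1(1) = 5
t_q=1/4 is in segment 0 (τ=1/4); S_0(τ)=207/256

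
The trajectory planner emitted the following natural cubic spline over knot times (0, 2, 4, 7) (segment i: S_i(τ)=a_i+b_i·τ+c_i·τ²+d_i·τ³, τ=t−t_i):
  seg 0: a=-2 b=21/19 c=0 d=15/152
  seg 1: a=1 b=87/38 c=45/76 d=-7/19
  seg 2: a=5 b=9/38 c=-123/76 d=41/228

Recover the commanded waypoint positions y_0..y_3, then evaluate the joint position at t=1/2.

y_0 = S_0(0) = a_0 = -2
y_1 = S_1(0) = a_1 = 1
y_2 = S_2(0) = a_2 = 5
y_3 = S_2(3) = -4
t_q=1/2 is in segment 0 (τ=1/2); S_0(τ)=-1745/1216

y_0=-2 y_1=1 y_2=5 y_3=-4
S(1/2) = -1745/1216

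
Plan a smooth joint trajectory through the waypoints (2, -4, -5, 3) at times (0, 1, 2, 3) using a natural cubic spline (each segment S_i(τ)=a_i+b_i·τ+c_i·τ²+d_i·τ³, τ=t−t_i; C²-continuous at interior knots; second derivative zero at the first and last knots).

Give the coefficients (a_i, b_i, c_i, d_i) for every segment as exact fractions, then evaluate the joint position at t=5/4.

  seg 0: a=2 b=-101/15 c=0 d=11/15
  seg 1: a=-4 b=-68/15 c=11/5 d=4/3
  seg 2: a=-5 b=58/15 c=31/5 d=-31/15
S(5/4) = -199/40

Δ: Δ0=-6, Δ1=-1, Δ2=8
row 1: diag=4, rhs=30; c'=1/4, d'=15/2
row 2: denom=4−1·1/4=15/4; d'=(54−1·15/2)/(15/4)=62/5
back: M2=62/5
back: M1=15/2−1/4·62/5=22/5
M: M0=0, M1=22/5, M2=62/5, M3=0
seg 0: a=2, c=M0/2=0, d=(M1−M0)/(6·1)=11/15, b=Δ0−h0·(2M0+M1)/6=-101/15
seg 1: a=-4, c=M1/2=11/5, d=(M2−M1)/(6·1)=4/3, b=Δ1−h1·(2M1+M2)/6=-68/15
seg 2: a=-5, c=M2/2=31/5, d=(M3−M2)/(6·1)=-31/15, b=Δ2−h2·(2M2+M3)/6=58/15
t_q=5/4 → seg 1, τ=1/4; S=-4+-68/15·τ+11/5·τ²+4/3·τ³=-199/40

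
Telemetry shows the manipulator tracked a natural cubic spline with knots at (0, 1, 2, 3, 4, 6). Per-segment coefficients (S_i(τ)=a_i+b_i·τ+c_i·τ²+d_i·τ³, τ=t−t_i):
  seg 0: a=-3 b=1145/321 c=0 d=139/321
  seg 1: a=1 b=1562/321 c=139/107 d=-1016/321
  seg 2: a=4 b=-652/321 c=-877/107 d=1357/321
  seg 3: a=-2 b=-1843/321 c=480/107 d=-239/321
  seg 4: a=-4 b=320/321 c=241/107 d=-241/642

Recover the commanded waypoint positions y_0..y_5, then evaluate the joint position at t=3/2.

y_0 = S_0(0) = a_0 = -3
y_1 = S_1(0) = a_1 = 1
y_2 = S_2(0) = a_2 = 4
y_3 = S_3(0) = a_3 = -2
y_4 = S_4(0) = a_4 = -4
y_5 = S_4(2) = 4
t_q=3/2 is in segment 1 (τ=1/2); S_1(τ)=1439/428

y_0=-3 y_1=1 y_2=4 y_3=-2 y_4=-4 y_5=4
S(3/2) = 1439/428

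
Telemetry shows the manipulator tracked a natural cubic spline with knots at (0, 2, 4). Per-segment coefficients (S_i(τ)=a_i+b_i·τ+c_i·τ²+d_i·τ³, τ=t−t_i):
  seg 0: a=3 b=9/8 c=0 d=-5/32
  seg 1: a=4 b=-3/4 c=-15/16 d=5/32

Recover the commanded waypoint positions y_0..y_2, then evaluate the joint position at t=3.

y_0 = S_0(0) = a_0 = 3
y_1 = S_1(0) = a_1 = 4
y_2 = S_1(2) = 0
t_q=3 is in segment 1 (τ=1); S_1(τ)=79/32

y_0=3 y_1=4 y_2=0
S(3) = 79/32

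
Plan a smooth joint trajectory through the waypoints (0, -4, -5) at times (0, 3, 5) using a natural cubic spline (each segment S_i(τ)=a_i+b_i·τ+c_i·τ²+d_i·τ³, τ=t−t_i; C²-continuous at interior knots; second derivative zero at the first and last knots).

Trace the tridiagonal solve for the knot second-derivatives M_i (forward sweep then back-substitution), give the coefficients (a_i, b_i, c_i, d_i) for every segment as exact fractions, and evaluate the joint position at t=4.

  seg 0: a=0 b=-19/12 c=0 d=1/36
  seg 1: a=-4 b=-5/6 c=1/4 d=-1/24
S(4) = -37/8

Δ: Δ0=-4/3, Δ1=-1/2
row 1: diag=10, rhs=5; c'=1/5, d'=1/2
back: M1=1/2
M: M0=0, M1=1/2, M2=0
seg 0: a=0, c=M0/2=0, d=(M1−M0)/(6·3)=1/36, b=Δ0−h0·(2M0+M1)/6=-19/12
seg 1: a=-4, c=M1/2=1/4, d=(M2−M1)/(6·2)=-1/24, b=Δ1−h1·(2M1+M2)/6=-5/6
t_q=4 → seg 1, τ=1; S=-4+-5/6·τ+1/4·τ²+-1/24·τ³=-37/8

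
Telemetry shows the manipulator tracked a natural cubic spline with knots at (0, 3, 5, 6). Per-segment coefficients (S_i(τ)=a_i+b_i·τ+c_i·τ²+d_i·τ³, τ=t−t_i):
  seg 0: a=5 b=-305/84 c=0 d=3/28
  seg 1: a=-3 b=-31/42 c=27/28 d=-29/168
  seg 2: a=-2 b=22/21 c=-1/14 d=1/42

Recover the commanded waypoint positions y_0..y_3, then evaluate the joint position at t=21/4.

y_0 = S_0(0) = a_0 = 5
y_1 = S_1(0) = a_1 = -3
y_2 = S_2(0) = a_2 = -2
y_3 = S_2(1) = -1
t_q=21/4 is in segment 2 (τ=1/4); S_2(τ)=-223/128

y_0=5 y_1=-3 y_2=-2 y_3=-1
S(21/4) = -223/128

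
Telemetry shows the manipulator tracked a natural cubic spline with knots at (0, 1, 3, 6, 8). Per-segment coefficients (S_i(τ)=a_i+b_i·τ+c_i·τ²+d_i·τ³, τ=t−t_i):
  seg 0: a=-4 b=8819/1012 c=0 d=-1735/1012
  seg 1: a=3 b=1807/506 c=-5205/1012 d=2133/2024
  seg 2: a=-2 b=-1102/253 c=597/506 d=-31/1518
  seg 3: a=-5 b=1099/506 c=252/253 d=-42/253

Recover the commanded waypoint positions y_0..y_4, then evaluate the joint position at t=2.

y_0 = S_0(0) = a_0 = -4
y_1 = S_1(0) = a_1 = 3
y_2 = S_2(0) = a_2 = -2
y_3 = S_3(0) = a_3 = -5
y_4 = S_3(2) = 2
t_q=2 is in segment 1 (τ=1); S_1(τ)=5023/2024

y_0=-4 y_1=3 y_2=-2 y_3=-5 y_4=2
S(2) = 5023/2024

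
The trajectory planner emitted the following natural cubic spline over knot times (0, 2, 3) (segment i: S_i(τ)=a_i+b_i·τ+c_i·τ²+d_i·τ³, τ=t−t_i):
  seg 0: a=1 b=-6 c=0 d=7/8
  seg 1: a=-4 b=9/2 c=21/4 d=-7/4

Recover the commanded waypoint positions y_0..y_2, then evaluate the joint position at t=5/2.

y_0=1 y_1=-4 y_2=4
S(5/2) = -21/32

y_0 = S_0(0) = a_0 = 1
y_1 = S_1(0) = a_1 = -4
y_2 = S_1(1) = 4
t_q=5/2 is in segment 1 (τ=1/2); S_1(τ)=-21/32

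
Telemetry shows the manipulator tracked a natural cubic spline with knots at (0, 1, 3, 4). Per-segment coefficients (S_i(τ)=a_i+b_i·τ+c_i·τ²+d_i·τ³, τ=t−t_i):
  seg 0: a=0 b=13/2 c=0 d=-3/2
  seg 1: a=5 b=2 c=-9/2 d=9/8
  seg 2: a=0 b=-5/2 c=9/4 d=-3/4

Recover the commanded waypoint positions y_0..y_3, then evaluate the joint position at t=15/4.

y_0=0 y_1=5 y_2=0 y_3=-1
S(15/4) = -237/256

y_0 = S_0(0) = a_0 = 0
y_1 = S_1(0) = a_1 = 5
y_2 = S_2(0) = a_2 = 0
y_3 = S_2(1) = -1
t_q=15/4 is in segment 2 (τ=3/4); S_2(τ)=-237/256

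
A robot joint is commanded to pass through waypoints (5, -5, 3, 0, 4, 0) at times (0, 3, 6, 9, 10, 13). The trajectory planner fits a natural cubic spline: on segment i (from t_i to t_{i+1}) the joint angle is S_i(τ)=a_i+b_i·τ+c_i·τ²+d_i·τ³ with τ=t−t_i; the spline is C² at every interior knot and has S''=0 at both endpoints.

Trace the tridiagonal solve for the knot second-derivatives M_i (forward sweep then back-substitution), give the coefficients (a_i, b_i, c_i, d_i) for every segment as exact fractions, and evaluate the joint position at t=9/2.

Δ: Δ0=-10/3, Δ1=8/3, Δ2=-1, Δ3=4, Δ4=-4/3
row 1: diag=12, rhs=36; c'=1/4, d'=3
row 2: denom=12−3·1/4=45/4; d'=(-22−3·3)/(45/4)=-124/45
row 3: denom=8−3·4/15=36/5; d'=(30−3·-124/45)/(36/5)=287/54
row 4: denom=8−1·5/36=283/36; d'=(-32−1·287/54)/(283/36)=-4030/849
back: M4=-4030/849
back: M3=287/54−5/36·-4030/849=5072/849
back: M2=-124/45−4/15·5072/849=-3692/849
back: M1=3−1/4·-3692/849=3470/849
M: M0=0, M1=3470/849, M2=-3692/849, M3=5072/849, M4=-4030/849, M5=0
seg 0: a=5, c=M0/2=0, d=(M1−M0)/(6·3)=1735/7641, b=Δ0−h0·(2M0+M1)/6=-4565/849
seg 1: a=-5, c=M1/2=1735/849, d=(M2−M1)/(6·3)=-3581/7641, b=Δ1−h1·(2M1+M2)/6=640/849
seg 2: a=3, c=M2/2=-1846/849, d=(M3−M2)/(6·3)=4382/7641, b=Δ2−h2·(2M2+M3)/6=307/849
seg 3: a=0, c=M3/2=2536/849, d=(M4−M3)/(6·1)=-1517/849, b=Δ3−h3·(2M3+M4)/6=2377/849
seg 4: a=4, c=M4/2=-2015/849, d=(M5−M4)/(6·3)=2015/7641, b=Δ4−h4·(2M4+M5)/6=966/283
t_q=9/2 → seg 1, τ=3/2; S=-5+640/849·τ+1735/849·τ²+-3581/7641·τ³=-1931/2264

  seg 0: a=5 b=-4565/849 c=0 d=1735/7641
  seg 1: a=-5 b=640/849 c=1735/849 d=-3581/7641
  seg 2: a=3 b=307/849 c=-1846/849 d=4382/7641
  seg 3: a=0 b=2377/849 c=2536/849 d=-1517/849
  seg 4: a=4 b=966/283 c=-2015/849 d=2015/7641
S(9/2) = -1931/2264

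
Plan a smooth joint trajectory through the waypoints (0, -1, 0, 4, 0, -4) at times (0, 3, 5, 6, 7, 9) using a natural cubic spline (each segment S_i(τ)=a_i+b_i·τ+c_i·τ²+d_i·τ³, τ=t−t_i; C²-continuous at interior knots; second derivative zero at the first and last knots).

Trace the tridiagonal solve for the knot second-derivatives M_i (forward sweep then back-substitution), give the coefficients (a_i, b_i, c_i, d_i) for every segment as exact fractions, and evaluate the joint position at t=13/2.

Δ: Δ0=-1/3, Δ1=1/2, Δ2=4, Δ3=-4, Δ4=-2
row 1: diag=10, rhs=5; c'=1/5, d'=1/2
row 2: denom=6−2·1/5=28/5; d'=(21−2·1/2)/(28/5)=25/7
row 3: denom=4−1·5/28=107/28; d'=(-48−1·25/7)/(107/28)=-1444/107
row 4: denom=6−1·28/107=614/107; d'=(12−1·-1444/107)/(614/107)=1364/307
back: M4=1364/307
back: M3=-1444/107−28/107·1364/307=-4500/307
back: M2=25/7−5/28·-4500/307=1900/307
back: M1=1/2−1/5·1900/307=-453/614
M: M0=0, M1=-453/614, M2=1900/307, M3=-4500/307, M4=1364/307, M5=0
seg 0: a=0, c=M0/2=0, d=(M1−M0)/(6·3)=-151/3684, b=Δ0−h0·(2M0+M1)/6=131/3684
seg 1: a=-1, c=M1/2=-453/1228, d=(M2−M1)/(6·2)=4253/7368, b=Δ1−h1·(2M1+M2)/6=-1973/1842
seg 2: a=0, c=M2/2=950/307, d=(M3−M2)/(6·1)=-3200/921, b=Δ2−h2·(2M2+M3)/6=4034/921
seg 3: a=4, c=M3/2=-2250/307, d=(M4−M3)/(6·1)=2932/921, b=Δ3−h3·(2M3+M4)/6=134/921
seg 4: a=0, c=M4/2=682/307, d=(M5−M4)/(6·2)=-341/921, b=Δ4−h4·(2M4+M5)/6=-4570/921
t_q=13/2 → seg 3, τ=1/2; S=4+134/921·τ+-2250/307·τ²+2932/921·τ³=810/307

  seg 0: a=0 b=131/3684 c=0 d=-151/3684
  seg 1: a=-1 b=-1973/1842 c=-453/1228 d=4253/7368
  seg 2: a=0 b=4034/921 c=950/307 d=-3200/921
  seg 3: a=4 b=134/921 c=-2250/307 d=2932/921
  seg 4: a=0 b=-4570/921 c=682/307 d=-341/921
S(13/2) = 810/307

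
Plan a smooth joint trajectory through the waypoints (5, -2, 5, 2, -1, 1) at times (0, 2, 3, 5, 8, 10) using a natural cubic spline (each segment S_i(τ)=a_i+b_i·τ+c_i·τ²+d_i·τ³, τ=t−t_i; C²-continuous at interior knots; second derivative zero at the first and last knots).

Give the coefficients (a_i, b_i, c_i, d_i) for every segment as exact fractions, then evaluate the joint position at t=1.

Δ: Δ0=-7/2, Δ1=7, Δ2=-3/2, Δ3=-1, Δ4=1
row 1: diag=6, rhs=63; c'=1/6, d'=21/2
row 2: denom=6−1·1/6=35/6; d'=(-51−1·21/2)/(35/6)=-369/35
row 3: denom=10−2·12/35=326/35; d'=(3−2·-369/35)/(326/35)=843/326
row 4: denom=10−3·105/326=2945/326; d'=(12−3·843/326)/(2945/326)=1383/2945
back: M4=1383/2945
back: M3=843/326−105/326·1383/2945=1434/589
back: M2=-369/35−12/35·1434/589=-33507/2945
back: M1=21/2−1/6·-33507/2945=36507/2945
M: M0=0, M1=36507/2945, M2=-33507/2945, M3=1434/589, M4=1383/2945, M5=0
seg 0: a=5, c=M0/2=0, d=(M1−M0)/(6·2)=12169/11780, b=Δ0−h0·(2M0+M1)/6=-44953/5890
seg 1: a=-2, c=M1/2=36507/5890, d=(M2−M1)/(6·1)=-11669/2945, b=Δ1−h1·(2M1+M2)/6=28061/5890
seg 2: a=5, c=M2/2=-33507/5890, d=(M3−M2)/(6·2)=13559/11780, b=Δ2−h2·(2M2+M3)/6=31061/5890
seg 3: a=2, c=M3/2=717/589, d=(M4−M3)/(6·3)=-643/5890, b=Δ3−h3·(2M3+M4)/6=-21613/5890
seg 4: a=-1, c=M4/2=1383/5890, d=(M5−M4)/(6·2)=-461/11780, b=Δ4−h4·(2M4+M5)/6=2023/2945
t_q=1 → seg 0, τ=1; S=5+-44953/5890·τ+0·τ²+12169/11780·τ³=-18837/11780

  seg 0: a=5 b=-44953/5890 c=0 d=12169/11780
  seg 1: a=-2 b=28061/5890 c=36507/5890 d=-11669/2945
  seg 2: a=5 b=31061/5890 c=-33507/5890 d=13559/11780
  seg 3: a=2 b=-21613/5890 c=717/589 d=-643/5890
  seg 4: a=-1 b=2023/2945 c=1383/5890 d=-461/11780
S(1) = -18837/11780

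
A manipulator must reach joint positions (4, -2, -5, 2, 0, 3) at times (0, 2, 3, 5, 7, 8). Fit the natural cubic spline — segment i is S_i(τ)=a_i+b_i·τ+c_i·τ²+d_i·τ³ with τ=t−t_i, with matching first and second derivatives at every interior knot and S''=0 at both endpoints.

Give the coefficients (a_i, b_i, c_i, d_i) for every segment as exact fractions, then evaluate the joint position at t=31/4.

Δ: Δ0=-3, Δ1=-3, Δ2=7/2, Δ3=-1, Δ4=3
row 1: diag=6, rhs=0; c'=1/6, d'=0
row 2: denom=6−1·1/6=35/6; d'=(39−1·0)/(35/6)=234/35
row 3: denom=8−2·12/35=256/35; d'=(-27−2·234/35)/(256/35)=-1413/256
row 4: denom=6−2·35/128=349/64; d'=(24−2·-1413/256)/(349/64)=4485/698
back: M4=4485/698
back: M3=-1413/256−35/128·4485/698=-5079/698
back: M2=234/35−12/35·-5079/698=3204/349
back: M1=0−1/6·3204/349=-534/349
M: M0=0, M1=-534/349, M2=3204/349, M3=-5079/698, M4=4485/698, M5=0
seg 0: a=4, c=M0/2=0, d=(M1−M0)/(6·2)=-89/698, b=Δ0−h0·(2M0+M1)/6=-869/349
seg 1: a=-2, c=M1/2=-267/349, d=(M2−M1)/(6·1)=623/349, b=Δ1−h1·(2M1+M2)/6=-1403/349
seg 2: a=-5, c=M2/2=1602/349, d=(M3−M2)/(6·2)=-3829/2792, b=Δ2−h2·(2M2+M3)/6=-68/349
seg 3: a=2, c=M3/2=-5079/1396, d=(M4−M3)/(6·2)=797/698, b=Δ3−h3·(2M3+M4)/6=1193/698
seg 4: a=0, c=M4/2=4485/1396, d=(M5−M4)/(6·1)=-1495/1396, b=Δ4−h4·(2M4+M5)/6=599/698
t_q=31/4 → seg 4, τ=3/4; S=0+599/698·τ+4485/1396·τ²+-1495/1396·τ³=178599/89344

  seg 0: a=4 b=-869/349 c=0 d=-89/698
  seg 1: a=-2 b=-1403/349 c=-267/349 d=623/349
  seg 2: a=-5 b=-68/349 c=1602/349 d=-3829/2792
  seg 3: a=2 b=1193/698 c=-5079/1396 d=797/698
  seg 4: a=0 b=599/698 c=4485/1396 d=-1495/1396
S(31/4) = 178599/89344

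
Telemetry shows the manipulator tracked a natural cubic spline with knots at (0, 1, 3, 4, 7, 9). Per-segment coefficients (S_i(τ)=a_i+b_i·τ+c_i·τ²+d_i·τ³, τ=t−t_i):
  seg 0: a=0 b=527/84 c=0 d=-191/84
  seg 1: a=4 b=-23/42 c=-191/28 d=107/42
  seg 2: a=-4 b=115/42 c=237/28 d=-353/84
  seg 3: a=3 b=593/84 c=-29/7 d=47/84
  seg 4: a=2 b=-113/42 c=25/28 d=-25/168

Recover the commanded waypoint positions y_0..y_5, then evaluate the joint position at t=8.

y_0=0 y_1=4 y_2=-4 y_3=3 y_4=2 y_5=-1
S(8) = 3/56

y_0 = S_0(0) = a_0 = 0
y_1 = S_1(0) = a_1 = 4
y_2 = S_2(0) = a_2 = -4
y_3 = S_3(0) = a_3 = 3
y_4 = S_4(0) = a_4 = 2
y_5 = S_4(2) = -1
t_q=8 is in segment 4 (τ=1); S_4(τ)=3/56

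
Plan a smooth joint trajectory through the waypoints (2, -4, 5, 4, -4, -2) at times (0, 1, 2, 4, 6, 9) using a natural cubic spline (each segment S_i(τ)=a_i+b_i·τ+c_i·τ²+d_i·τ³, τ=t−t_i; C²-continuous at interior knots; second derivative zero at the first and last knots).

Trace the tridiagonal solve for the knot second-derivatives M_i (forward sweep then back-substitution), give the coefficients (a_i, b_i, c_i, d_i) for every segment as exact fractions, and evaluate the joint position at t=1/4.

  seg 0: a=2 b=-12301/1191 c=0 d=5155/1191
  seg 1: a=-4 b=3164/1191 c=5155/397 d=-7910/1191
  seg 2: a=5 b=10364/1191 c=-2755/397 d=11141/9528
  seg 3: a=4 b=-11969/2382 c=121/1588 d=1039/4764
  seg 4: a=-4 b=-5009/2382 c=2199/1588 d=-733/4764
S(1/4) = -13071/25408

Δ: Δ0=-6, Δ1=9, Δ2=-1/2, Δ3=-4, Δ4=2/3
row 1: diag=4, rhs=90; c'=1/4, d'=45/2
row 2: denom=6−1·1/4=23/4; d'=(-57−1·45/2)/(23/4)=-318/23
row 3: denom=8−2·8/23=168/23; d'=(-21−2·-318/23)/(168/23)=51/56
row 4: denom=10−2·23/84=397/42; d'=(28−2·51/56)/(397/42)=2199/794
back: M4=2199/794
back: M3=51/56−23/84·2199/794=121/794
back: M2=-318/23−8/23·121/794=-5510/397
back: M1=45/2−1/4·-5510/397=10310/397
M: M0=0, M1=10310/397, M2=-5510/397, M3=121/794, M4=2199/794, M5=0
seg 0: a=2, c=M0/2=0, d=(M1−M0)/(6·1)=5155/1191, b=Δ0−h0·(2M0+M1)/6=-12301/1191
seg 1: a=-4, c=M1/2=5155/397, d=(M2−M1)/(6·1)=-7910/1191, b=Δ1−h1·(2M1+M2)/6=3164/1191
seg 2: a=5, c=M2/2=-2755/397, d=(M3−M2)/(6·2)=11141/9528, b=Δ2−h2·(2M2+M3)/6=10364/1191
seg 3: a=4, c=M3/2=121/1588, d=(M4−M3)/(6·2)=1039/4764, b=Δ3−h3·(2M3+M4)/6=-11969/2382
seg 4: a=-4, c=M4/2=2199/1588, d=(M5−M4)/(6·3)=-733/4764, b=Δ4−h4·(2M4+M5)/6=-5009/2382
t_q=1/4 → seg 0, τ=1/4; S=2+-12301/1191·τ+0·τ²+5155/1191·τ³=-13071/25408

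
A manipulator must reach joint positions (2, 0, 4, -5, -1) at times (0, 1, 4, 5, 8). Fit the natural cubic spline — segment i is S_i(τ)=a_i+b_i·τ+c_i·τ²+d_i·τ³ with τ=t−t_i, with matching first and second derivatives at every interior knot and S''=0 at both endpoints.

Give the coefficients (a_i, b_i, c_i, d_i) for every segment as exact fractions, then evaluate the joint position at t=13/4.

  seg 0: a=2 b=-451/144 c=0 d=163/144
  seg 1: a=0 b=19/72 c=163/48 d=-1313/1296
  seg 2: a=4 b=-967/144 c=-103/18 d=55/16
  seg 3: a=-5 b=-565/72 c=661/144 d=-661/1296
S(13/4) = 6395/1024

Δ: Δ0=-2, Δ1=4/3, Δ2=-9, Δ3=4/3
row 1: diag=8, rhs=20; c'=3/8, d'=5/2
row 2: denom=8−3·3/8=55/8; d'=(-62−3·5/2)/(55/8)=-556/55
row 3: denom=8−1·8/55=432/55; d'=(62−1·-556/55)/(432/55)=661/72
back: M3=661/72
back: M2=-556/55−8/55·661/72=-103/9
back: M1=5/2−3/8·-103/9=163/24
M: M0=0, M1=163/24, M2=-103/9, M3=661/72, M4=0
seg 0: a=2, c=M0/2=0, d=(M1−M0)/(6·1)=163/144, b=Δ0−h0·(2M0+M1)/6=-451/144
seg 1: a=0, c=M1/2=163/48, d=(M2−M1)/(6·3)=-1313/1296, b=Δ1−h1·(2M1+M2)/6=19/72
seg 2: a=4, c=M2/2=-103/18, d=(M3−M2)/(6·1)=55/16, b=Δ2−h2·(2M2+M3)/6=-967/144
seg 3: a=-5, c=M3/2=661/144, d=(M4−M3)/(6·3)=-661/1296, b=Δ3−h3·(2M3+M4)/6=-565/72
t_q=13/4 → seg 1, τ=9/4; S=0+19/72·τ+163/48·τ²+-1313/1296·τ³=6395/1024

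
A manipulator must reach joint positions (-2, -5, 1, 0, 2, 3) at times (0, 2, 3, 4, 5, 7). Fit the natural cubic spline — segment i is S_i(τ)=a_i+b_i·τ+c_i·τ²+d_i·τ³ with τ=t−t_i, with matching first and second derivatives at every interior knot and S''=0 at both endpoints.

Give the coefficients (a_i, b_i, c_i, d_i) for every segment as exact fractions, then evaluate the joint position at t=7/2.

Δ: Δ0=-3/2, Δ1=6, Δ2=-1, Δ3=2, Δ4=1/2
row 1: diag=6, rhs=45; c'=1/6, d'=15/2
row 2: denom=4−1·1/6=23/6; d'=(-42−1·15/2)/(23/6)=-297/23
row 3: denom=4−1·6/23=86/23; d'=(18−1·-297/23)/(86/23)=711/86
row 4: denom=6−1·23/86=493/86; d'=(-9−1·711/86)/(493/86)=-1485/493
back: M4=-1485/493
back: M3=711/86−23/86·-1485/493=4473/493
back: M2=-297/23−6/23·4473/493=-7533/493
back: M1=15/2−1/6·-7533/493=4953/493
M: M0=0, M1=4953/493, M2=-7533/493, M3=4473/493, M4=-1485/493, M5=0
seg 0: a=-2, c=M0/2=0, d=(M1−M0)/(6·2)=1651/1972, b=Δ0−h0·(2M0+M1)/6=-4781/986
seg 1: a=-5, c=M1/2=4953/986, d=(M2−M1)/(6·1)=-2081/493, b=Δ1−h1·(2M1+M2)/6=5125/986
seg 2: a=1, c=M2/2=-7533/986, d=(M3−M2)/(6·1)=69/17, b=Δ2−h2·(2M2+M3)/6=2545/986
seg 3: a=0, c=M3/2=4473/986, d=(M4−M3)/(6·1)=-993/493, b=Δ3−h3·(2M3+M4)/6=-515/986
seg 4: a=2, c=M4/2=-1485/986, d=(M5−M4)/(6·2)=495/1972, b=Δ4−h4·(2M4+M5)/6=2473/986
t_q=7/2 → seg 2, τ=1/2; S=1+2545/986·τ+-7533/986·τ²+69/17·τ³=103/116

  seg 0: a=-2 b=-4781/986 c=0 d=1651/1972
  seg 1: a=-5 b=5125/986 c=4953/986 d=-2081/493
  seg 2: a=1 b=2545/986 c=-7533/986 d=69/17
  seg 3: a=0 b=-515/986 c=4473/986 d=-993/493
  seg 4: a=2 b=2473/986 c=-1485/986 d=495/1972
S(7/2) = 103/116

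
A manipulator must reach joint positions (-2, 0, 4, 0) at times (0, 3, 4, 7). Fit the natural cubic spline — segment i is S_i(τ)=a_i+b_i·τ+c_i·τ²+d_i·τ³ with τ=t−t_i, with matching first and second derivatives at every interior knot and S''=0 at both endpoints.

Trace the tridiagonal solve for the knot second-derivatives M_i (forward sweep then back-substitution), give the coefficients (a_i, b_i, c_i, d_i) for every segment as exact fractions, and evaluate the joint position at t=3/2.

  seg 0: a=-2 b=-6/7 c=0 d=32/189
  seg 1: a=0 b=26/7 c=32/21 d=-26/21
  seg 2: a=4 b=64/21 c=-46/21 d=46/189
S(3/2) = -19/7

Δ: Δ0=2/3, Δ1=4, Δ2=-4/3
row 1: diag=8, rhs=20; c'=1/8, d'=5/2
row 2: denom=8−1·1/8=63/8; d'=(-32−1·5/2)/(63/8)=-92/21
back: M2=-92/21
back: M1=5/2−1/8·-92/21=64/21
M: M0=0, M1=64/21, M2=-92/21, M3=0
seg 0: a=-2, c=M0/2=0, d=(M1−M0)/(6·3)=32/189, b=Δ0−h0·(2M0+M1)/6=-6/7
seg 1: a=0, c=M1/2=32/21, d=(M2−M1)/(6·1)=-26/21, b=Δ1−h1·(2M1+M2)/6=26/7
seg 2: a=4, c=M2/2=-46/21, d=(M3−M2)/(6·3)=46/189, b=Δ2−h2·(2M2+M3)/6=64/21
t_q=3/2 → seg 0, τ=3/2; S=-2+-6/7·τ+0·τ²+32/189·τ³=-19/7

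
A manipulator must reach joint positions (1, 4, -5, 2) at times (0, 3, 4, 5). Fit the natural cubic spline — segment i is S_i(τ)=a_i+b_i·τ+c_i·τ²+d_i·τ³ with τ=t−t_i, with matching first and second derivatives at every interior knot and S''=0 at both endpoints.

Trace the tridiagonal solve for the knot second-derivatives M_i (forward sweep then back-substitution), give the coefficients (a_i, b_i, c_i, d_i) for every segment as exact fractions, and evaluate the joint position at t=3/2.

  seg 0: a=1 b=199/31 c=0 d=-56/93
  seg 1: a=4 b=-305/31 c=-168/31 d=194/31
  seg 2: a=-5 b=-59/31 c=414/31 d=-138/31
S(3/2) = 533/62

Δ: Δ0=1, Δ1=-9, Δ2=7
row 1: diag=8, rhs=-60; c'=1/8, d'=-15/2
row 2: denom=4−1·1/8=31/8; d'=(96−1·-15/2)/(31/8)=828/31
back: M2=828/31
back: M1=-15/2−1/8·828/31=-336/31
M: M0=0, M1=-336/31, M2=828/31, M3=0
seg 0: a=1, c=M0/2=0, d=(M1−M0)/(6·3)=-56/93, b=Δ0−h0·(2M0+M1)/6=199/31
seg 1: a=4, c=M1/2=-168/31, d=(M2−M1)/(6·1)=194/31, b=Δ1−h1·(2M1+M2)/6=-305/31
seg 2: a=-5, c=M2/2=414/31, d=(M3−M2)/(6·1)=-138/31, b=Δ2−h2·(2M2+M3)/6=-59/31
t_q=3/2 → seg 0, τ=3/2; S=1+199/31·τ+0·τ²+-56/93·τ³=533/62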